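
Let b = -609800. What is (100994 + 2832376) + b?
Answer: 2323570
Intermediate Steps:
(100994 + 2832376) + b = (100994 + 2832376) - 609800 = 2933370 - 609800 = 2323570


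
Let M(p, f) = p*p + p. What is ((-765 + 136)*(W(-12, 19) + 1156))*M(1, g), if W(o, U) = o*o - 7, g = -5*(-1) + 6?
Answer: -1626594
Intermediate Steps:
g = 11 (g = 5 + 6 = 11)
M(p, f) = p + p**2 (M(p, f) = p**2 + p = p + p**2)
W(o, U) = -7 + o**2 (W(o, U) = o**2 - 7 = -7 + o**2)
((-765 + 136)*(W(-12, 19) + 1156))*M(1, g) = ((-765 + 136)*((-7 + (-12)**2) + 1156))*(1*(1 + 1)) = (-629*((-7 + 144) + 1156))*(1*2) = -629*(137 + 1156)*2 = -629*1293*2 = -813297*2 = -1626594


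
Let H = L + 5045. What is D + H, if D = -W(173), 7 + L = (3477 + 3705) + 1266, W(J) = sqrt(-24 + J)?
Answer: 13486 - sqrt(149) ≈ 13474.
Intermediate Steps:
L = 8441 (L = -7 + ((3477 + 3705) + 1266) = -7 + (7182 + 1266) = -7 + 8448 = 8441)
D = -sqrt(149) (D = -sqrt(-24 + 173) = -sqrt(149) ≈ -12.207)
H = 13486 (H = 8441 + 5045 = 13486)
D + H = -sqrt(149) + 13486 = 13486 - sqrt(149)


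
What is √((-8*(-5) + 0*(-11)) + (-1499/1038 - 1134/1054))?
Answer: √11215412052546/547026 ≈ 6.1221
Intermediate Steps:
√((-8*(-5) + 0*(-11)) + (-1499/1038 - 1134/1054)) = √((40 + 0) + (-1499*1/1038 - 1134*1/1054)) = √(40 + (-1499/1038 - 567/527)) = √(40 - 1378519/547026) = √(20502521/547026) = √11215412052546/547026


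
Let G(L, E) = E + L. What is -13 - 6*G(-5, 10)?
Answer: -43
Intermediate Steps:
-13 - 6*G(-5, 10) = -13 - 6*(10 - 5) = -13 - 6*5 = -13 - 30 = -43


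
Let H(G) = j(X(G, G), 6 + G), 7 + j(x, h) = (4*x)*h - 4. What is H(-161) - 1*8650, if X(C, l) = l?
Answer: 91159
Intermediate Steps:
j(x, h) = -11 + 4*h*x (j(x, h) = -7 + ((4*x)*h - 4) = -7 + (4*h*x - 4) = -7 + (-4 + 4*h*x) = -11 + 4*h*x)
H(G) = -11 + 4*G*(6 + G) (H(G) = -11 + 4*(6 + G)*G = -11 + 4*G*(6 + G))
H(-161) - 1*8650 = (-11 + 4*(-161)*(6 - 161)) - 1*8650 = (-11 + 4*(-161)*(-155)) - 8650 = (-11 + 99820) - 8650 = 99809 - 8650 = 91159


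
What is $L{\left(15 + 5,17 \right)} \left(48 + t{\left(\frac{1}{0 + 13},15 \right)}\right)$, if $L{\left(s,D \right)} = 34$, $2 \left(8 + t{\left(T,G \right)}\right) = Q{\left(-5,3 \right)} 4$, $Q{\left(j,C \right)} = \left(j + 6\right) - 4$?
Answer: $1156$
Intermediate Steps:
$Q{\left(j,C \right)} = 2 + j$ ($Q{\left(j,C \right)} = \left(6 + j\right) - 4 = 2 + j$)
$t{\left(T,G \right)} = -14$ ($t{\left(T,G \right)} = -8 + \frac{\left(2 - 5\right) 4}{2} = -8 + \frac{\left(-3\right) 4}{2} = -8 + \frac{1}{2} \left(-12\right) = -8 - 6 = -14$)
$L{\left(15 + 5,17 \right)} \left(48 + t{\left(\frac{1}{0 + 13},15 \right)}\right) = 34 \left(48 - 14\right) = 34 \cdot 34 = 1156$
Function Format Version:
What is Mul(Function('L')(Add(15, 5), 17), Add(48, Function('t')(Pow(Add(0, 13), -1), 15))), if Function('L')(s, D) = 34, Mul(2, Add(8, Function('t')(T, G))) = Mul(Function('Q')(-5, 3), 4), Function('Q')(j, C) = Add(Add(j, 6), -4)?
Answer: 1156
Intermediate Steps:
Function('Q')(j, C) = Add(2, j) (Function('Q')(j, C) = Add(Add(6, j), -4) = Add(2, j))
Function('t')(T, G) = -14 (Function('t')(T, G) = Add(-8, Mul(Rational(1, 2), Mul(Add(2, -5), 4))) = Add(-8, Mul(Rational(1, 2), Mul(-3, 4))) = Add(-8, Mul(Rational(1, 2), -12)) = Add(-8, -6) = -14)
Mul(Function('L')(Add(15, 5), 17), Add(48, Function('t')(Pow(Add(0, 13), -1), 15))) = Mul(34, Add(48, -14)) = Mul(34, 34) = 1156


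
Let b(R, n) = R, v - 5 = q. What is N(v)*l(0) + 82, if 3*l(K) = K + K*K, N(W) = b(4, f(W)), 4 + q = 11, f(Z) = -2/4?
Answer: 82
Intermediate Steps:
f(Z) = -½ (f(Z) = -2*¼ = -½)
q = 7 (q = -4 + 11 = 7)
v = 12 (v = 5 + 7 = 12)
N(W) = 4
l(K) = K/3 + K²/3 (l(K) = (K + K*K)/3 = (K + K²)/3 = K/3 + K²/3)
N(v)*l(0) + 82 = 4*((⅓)*0*(1 + 0)) + 82 = 4*((⅓)*0*1) + 82 = 4*0 + 82 = 0 + 82 = 82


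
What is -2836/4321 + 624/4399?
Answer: -9779260/19008079 ≈ -0.51448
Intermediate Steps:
-2836/4321 + 624/4399 = -9779260/19008079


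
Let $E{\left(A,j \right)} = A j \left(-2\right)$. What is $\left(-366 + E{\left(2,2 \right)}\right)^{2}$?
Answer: $139876$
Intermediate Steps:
$E{\left(A,j \right)} = - 2 A j$
$\left(-366 + E{\left(2,2 \right)}\right)^{2} = \left(-366 - 4 \cdot 2\right)^{2} = \left(-366 - 8\right)^{2} = \left(-374\right)^{2} = 139876$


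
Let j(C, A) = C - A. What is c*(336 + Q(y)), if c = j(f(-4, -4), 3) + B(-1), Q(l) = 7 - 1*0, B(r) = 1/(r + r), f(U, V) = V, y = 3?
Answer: -5145/2 ≈ -2572.5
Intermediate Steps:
B(r) = 1/(2*r)
Q(l) = 7 (Q(l) = 7 + 0 = 7)
c = -15/2 (c = (-4 - 1*3) + (1/2)/(-1) = (-4 - 3) + (1/2)*(-1) = -7 - 1/2 = -15/2 ≈ -7.5000)
c*(336 + Q(y)) = -15*(336 + 7)/2 = -15/2*343 = -5145/2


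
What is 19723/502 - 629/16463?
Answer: 324383991/8264426 ≈ 39.251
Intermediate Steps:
19723/502 - 629/16463 = 324383991/8264426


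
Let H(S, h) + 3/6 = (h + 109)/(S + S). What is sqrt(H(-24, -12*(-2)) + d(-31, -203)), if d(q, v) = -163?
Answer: I*sqrt(23943)/12 ≈ 12.895*I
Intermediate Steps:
H(S, h) = -1/2 + (109 + h)/(2*S) (H(S, h) = -1/2 + (h + 109)/(S + S) = -1/2 + (109 + h)/((2*S)) = -1/2 + (109 + h)*(1/(2*S)) = -1/2 + (109 + h)/(2*S))
sqrt(H(-24, -12*(-2)) + d(-31, -203)) = sqrt((1/2)*(109 - 12*(-2) - 1*(-24))/(-24) - 163) = sqrt((1/2)*(-1/24)*(109 + 24 + 24) - 163) = sqrt((1/2)*(-1/24)*157 - 163) = sqrt(-157/48 - 163) = sqrt(-7981/48) = I*sqrt(23943)/12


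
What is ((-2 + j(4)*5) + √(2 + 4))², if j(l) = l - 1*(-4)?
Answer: (38 + √6)² ≈ 1636.2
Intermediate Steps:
j(l) = 4 + l (j(l) = l + 4 = 4 + l)
((-2 + j(4)*5) + √(2 + 4))² = ((-2 + (4 + 4)*5) + √(2 + 4))² = ((-2 + 8*5) + √6)² = ((-2 + 40) + √6)² = (38 + √6)²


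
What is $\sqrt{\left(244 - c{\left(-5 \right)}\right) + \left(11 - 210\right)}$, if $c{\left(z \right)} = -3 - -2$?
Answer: $\sqrt{46} \approx 6.7823$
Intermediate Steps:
$c{\left(z \right)} = -1$ ($c{\left(z \right)} = -3 + 2 = -1$)
$\sqrt{\left(244 - c{\left(-5 \right)}\right) + \left(11 - 210\right)} = \sqrt{\left(244 - -1\right) + \left(11 - 210\right)} = \sqrt{\left(244 + 1\right) + \left(11 - 210\right)} = \sqrt{245 - 199} = \sqrt{46}$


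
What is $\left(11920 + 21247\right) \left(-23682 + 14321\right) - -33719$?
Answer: $-310442568$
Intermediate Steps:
$\left(11920 + 21247\right) \left(-23682 + 14321\right) - -33719 = 33167 \left(-9361\right) + 33719 = -310476287 + 33719 = -310442568$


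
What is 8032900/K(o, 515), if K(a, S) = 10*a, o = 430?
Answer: 80329/43 ≈ 1868.1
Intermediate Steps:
8032900/K(o, 515) = 8032900/((10*430)) = 8032900/4300 = 8032900*(1/4300) = 80329/43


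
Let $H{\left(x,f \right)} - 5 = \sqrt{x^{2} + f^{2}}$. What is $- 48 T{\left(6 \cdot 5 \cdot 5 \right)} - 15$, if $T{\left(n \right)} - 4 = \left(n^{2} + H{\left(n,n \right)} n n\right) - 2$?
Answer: $-6480111 - 162000000 \sqrt{2} \approx -2.3558 \cdot 10^{8}$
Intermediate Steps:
$H{\left(x,f \right)} = 5 + \sqrt{f^{2} + x^{2}}$ ($H{\left(x,f \right)} = 5 + \sqrt{x^{2} + f^{2}} = 5 + \sqrt{f^{2} + x^{2}}$)
$T{\left(n \right)} = 2 + n^{2} + n^{2} \left(5 + \sqrt{2} \sqrt{n^{2}}\right)$ ($T{\left(n \right)} = 4 - \left(2 - n^{2} - \left(5 + \sqrt{n^{2} + n^{2}}\right) n n\right) = 4 - \left(2 - n^{2} - \left(5 + \sqrt{2 n^{2}}\right) n n\right) = 4 - \left(2 - n^{2} - \left(5 + \sqrt{2} \sqrt{n^{2}}\right) n n\right) = 4 - \left(2 - n^{2} - n \left(5 + \sqrt{2} \sqrt{n^{2}}\right) n\right) = 4 - \left(2 - n^{2} - n^{2} \left(5 + \sqrt{2} \sqrt{n^{2}}\right)\right) = 4 + \left(-2 + n^{2} + n^{2} \left(5 + \sqrt{2} \sqrt{n^{2}}\right)\right) = 2 + n^{2} + n^{2} \left(5 + \sqrt{2} \sqrt{n^{2}}\right)$)
$- 48 T{\left(6 \cdot 5 \cdot 5 \right)} - 15 = - 48 \left(2 + \left(6 \cdot 5 \cdot 5\right)^{2} + \left(6 \cdot 5 \cdot 5\right)^{2} \left(5 + \sqrt{2} \sqrt{\left(6 \cdot 5 \cdot 5\right)^{2}}\right)\right) - 15 = - 48 \left(2 + \left(30 \cdot 5\right)^{2} + \left(30 \cdot 5\right)^{2} \left(5 + \sqrt{2} \sqrt{\left(30 \cdot 5\right)^{2}}\right)\right) - 15 = - 48 \left(2 + 150^{2} + 150^{2} \left(5 + \sqrt{2} \sqrt{150^{2}}\right)\right) - 15 = - 48 \left(2 + 22500 + 22500 \left(5 + \sqrt{2} \sqrt{22500}\right)\right) - 15 = - 48 \left(2 + 22500 + 22500 \left(5 + \sqrt{2} \cdot 150\right)\right) - 15 = - 48 \left(2 + 22500 + 22500 \left(5 + 150 \sqrt{2}\right)\right) - 15 = - 48 \left(2 + 22500 + \left(112500 + 3375000 \sqrt{2}\right)\right) - 15 = - 48 \left(135002 + 3375000 \sqrt{2}\right) - 15 = \left(-6480096 - 162000000 \sqrt{2}\right) - 15 = -6480111 - 162000000 \sqrt{2}$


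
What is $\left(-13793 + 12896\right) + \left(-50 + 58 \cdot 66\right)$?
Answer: $2881$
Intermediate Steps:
$\left(-13793 + 12896\right) + \left(-50 + 58 \cdot 66\right) = -897 + \left(-50 + 3828\right) = -897 + 3778 = 2881$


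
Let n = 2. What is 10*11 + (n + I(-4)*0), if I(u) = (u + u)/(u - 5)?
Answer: 112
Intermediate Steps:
I(u) = 2*u/(-5 + u) (I(u) = (2*u)/(-5 + u) = 2*u/(-5 + u))
10*11 + (n + I(-4)*0) = 10*11 + (2 + (2*(-4)/(-5 - 4))*0) = 110 + (2 + (2*(-4)/(-9))*0) = 110 + (2 + (2*(-4)*(-1/9))*0) = 110 + (2 + (8/9)*0) = 110 + (2 + 0) = 110 + 2 = 112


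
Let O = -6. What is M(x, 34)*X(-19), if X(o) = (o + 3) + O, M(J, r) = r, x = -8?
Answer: -748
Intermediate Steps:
X(o) = -3 + o (X(o) = (o + 3) - 6 = (3 + o) - 6 = -3 + o)
M(x, 34)*X(-19) = 34*(-3 - 19) = 34*(-22) = -748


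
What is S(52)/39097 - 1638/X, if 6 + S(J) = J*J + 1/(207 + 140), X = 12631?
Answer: -10396956825/171360469829 ≈ -0.060673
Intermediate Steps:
S(J) = -2081/347 + J² (S(J) = -6 + (J*J + 1/(207 + 140)) = -6 + (J² + 1/347) = -6 + (1/347 + J²) = -2081/347 + J²)
S(52)/39097 - 1638/X = (-2081/347 + 52²)/39097 - 1638/12631 = (-2081/347 + 2704)*(1/39097) - 1638*1/12631 = (936207/347)*(1/39097) - 1638/12631 = 936207/13566659 - 1638/12631 = -10396956825/171360469829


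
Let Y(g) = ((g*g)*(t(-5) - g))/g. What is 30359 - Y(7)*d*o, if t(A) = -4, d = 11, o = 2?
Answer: 32053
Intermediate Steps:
Y(g) = g*(-4 - g) (Y(g) = ((g*g)*(-4 - g))/g = (g²*(-4 - g))/g = g*(-4 - g))
30359 - Y(7)*d*o = 30359 - -1*7*(4 + 7)*11*2 = 30359 - -1*7*11*11*2 = 30359 - (-77*11)*2 = 30359 - (-847)*2 = 30359 - 1*(-1694) = 30359 + 1694 = 32053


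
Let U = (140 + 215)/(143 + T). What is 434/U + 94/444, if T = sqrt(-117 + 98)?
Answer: 13794449/78810 + 434*I*sqrt(19)/355 ≈ 175.03 + 5.3289*I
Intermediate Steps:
T = I*sqrt(19) (T = sqrt(-19) = I*sqrt(19) ≈ 4.3589*I)
U = 355/(143 + I*sqrt(19)) (U = (140 + 215)/(143 + I*sqrt(19)) = 355/(143 + I*sqrt(19)) ≈ 2.4802 - 0.075601*I)
434/U + 94/444 = 434/(50765/20468 - 355*I*sqrt(19)/20468) + 94/444 = 434/(50765/20468 - 355*I*sqrt(19)/20468) + 94*(1/444) = 434/(50765/20468 - 355*I*sqrt(19)/20468) + 47/222 = 47/222 + 434/(50765/20468 - 355*I*sqrt(19)/20468)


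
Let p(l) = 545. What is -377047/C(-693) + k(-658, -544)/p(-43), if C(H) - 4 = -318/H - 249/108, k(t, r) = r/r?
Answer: -569619978811/3253105 ≈ -1.7510e+5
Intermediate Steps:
k(t, r) = 1
C(H) = 61/36 - 318/H (C(H) = 4 + (-318/H - 249/108) = 4 + (-318/H - 249*1/108) = 4 + (-318/H - 83/36) = 4 + (-83/36 - 318/H) = 61/36 - 318/H)
-377047/C(-693) + k(-658, -544)/p(-43) = -377047/(61/36 - 318/(-693)) + 1/545 = -377047/(61/36 - 318*(-1/693)) + 1*(1/545) = -377047/(61/36 + 106/231) + 1/545 = -377047/5969/2772 + 1/545 = -377047*2772/5969 + 1/545 = -1045174284/5969 + 1/545 = -569619978811/3253105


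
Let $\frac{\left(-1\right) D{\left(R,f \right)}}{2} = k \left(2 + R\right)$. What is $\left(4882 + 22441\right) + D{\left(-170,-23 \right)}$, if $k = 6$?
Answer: $29339$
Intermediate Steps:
$D{\left(R,f \right)} = -24 - 12 R$ ($D{\left(R,f \right)} = - 2 \cdot 6 \left(2 + R\right) = - 2 \left(12 + 6 R\right) = -24 - 12 R$)
$\left(4882 + 22441\right) + D{\left(-170,-23 \right)} = \left(4882 + 22441\right) - -2016 = 27323 + \left(-24 + 2040\right) = 27323 + 2016 = 29339$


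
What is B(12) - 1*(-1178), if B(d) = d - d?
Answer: 1178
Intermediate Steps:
B(d) = 0
B(12) - 1*(-1178) = 0 - 1*(-1178) = 0 + 1178 = 1178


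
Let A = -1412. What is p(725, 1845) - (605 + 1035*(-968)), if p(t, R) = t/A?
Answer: 1413799575/1412 ≈ 1.0013e+6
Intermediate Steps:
p(t, R) = -t/1412 (p(t, R) = t/(-1412) = t*(-1/1412) = -t/1412)
p(725, 1845) - (605 + 1035*(-968)) = -1/1412*725 - (605 + 1035*(-968)) = -725/1412 - (605 - 1001880) = -725/1412 - 1*(-1001275) = -725/1412 + 1001275 = 1413799575/1412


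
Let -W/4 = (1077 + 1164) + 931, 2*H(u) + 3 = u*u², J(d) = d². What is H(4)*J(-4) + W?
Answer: -12200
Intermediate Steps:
H(u) = -3/2 + u³/2 (H(u) = -3/2 + (u*u²)/2 = -3/2 + u³/2)
W = -12688 (W = -4*((1077 + 1164) + 931) = -4*(2241 + 931) = -4*3172 = -12688)
H(4)*J(-4) + W = (-3/2 + (½)*4³)*(-4)² - 12688 = (-3/2 + (½)*64)*16 - 12688 = (-3/2 + 32)*16 - 12688 = (61/2)*16 - 12688 = 488 - 12688 = -12200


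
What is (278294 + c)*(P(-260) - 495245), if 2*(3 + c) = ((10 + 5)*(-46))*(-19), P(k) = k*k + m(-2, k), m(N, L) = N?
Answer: -121813537362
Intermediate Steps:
P(k) = -2 + k² (P(k) = k*k - 2 = k² - 2 = -2 + k²)
c = 6552 (c = -3 + (((10 + 5)*(-46))*(-19))/2 = -3 + ((15*(-46))*(-19))/2 = -3 + (-690*(-19))/2 = -3 + (½)*13110 = -3 + 6555 = 6552)
(278294 + c)*(P(-260) - 495245) = (278294 + 6552)*((-2 + (-260)²) - 495245) = 284846*((-2 + 67600) - 495245) = 284846*(67598 - 495245) = 284846*(-427647) = -121813537362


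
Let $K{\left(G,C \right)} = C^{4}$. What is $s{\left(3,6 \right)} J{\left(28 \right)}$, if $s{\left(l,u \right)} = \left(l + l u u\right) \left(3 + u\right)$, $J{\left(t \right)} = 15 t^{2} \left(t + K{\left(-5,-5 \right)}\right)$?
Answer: $7671600720$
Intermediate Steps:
$J{\left(t \right)} = 15 t^{2} \left(625 + t\right)$ ($J{\left(t \right)} = 15 t^{2} \left(t + \left(-5\right)^{4}\right) = 15 t^{2} \left(t + 625\right) = 15 t^{2} \left(625 + t\right)$)
$s{\left(l,u \right)} = \left(3 + u\right) \left(l + l u^{2}\right)$ ($s{\left(l,u \right)} = \left(l + l u^{2}\right) \left(3 + u\right) = \left(3 + u\right) \left(l + l u^{2}\right)$)
$s{\left(3,6 \right)} J{\left(28 \right)} = 3 \left(3 + 6 + 6^{3} + 3 \cdot 6^{2}\right) 15 \cdot 28^{2} \left(625 + 28\right) = 3 \left(3 + 6 + 216 + 3 \cdot 36\right) 15 \cdot 784 \cdot 653 = 3 \left(3 + 6 + 216 + 108\right) 7679280 = 3 \cdot 333 \cdot 7679280 = 999 \cdot 7679280 = 7671600720$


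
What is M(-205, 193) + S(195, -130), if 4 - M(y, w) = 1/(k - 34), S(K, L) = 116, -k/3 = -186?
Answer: 62879/524 ≈ 120.00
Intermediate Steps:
k = 558 (k = -3*(-186) = 558)
M(y, w) = 2095/524 (M(y, w) = 4 - 1/(558 - 34) = 4 - 1/524 = 2095/524)
M(-205, 193) + S(195, -130) = 2095/524 + 116 = 62879/524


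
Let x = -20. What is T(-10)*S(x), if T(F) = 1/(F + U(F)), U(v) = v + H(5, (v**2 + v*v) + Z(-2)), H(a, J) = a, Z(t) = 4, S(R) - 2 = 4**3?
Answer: -22/5 ≈ -4.4000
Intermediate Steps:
S(R) = 66 (S(R) = 2 + 4**3 = 2 + 64 = 66)
U(v) = 5 + v (U(v) = v + 5 = 5 + v)
T(F) = 1/(5 + 2*F) (T(F) = 1/(F + (5 + F)) = 1/(5 + 2*F))
T(-10)*S(x) = 66/(5 + 2*(-10)) = 66/(5 - 20) = 66/(-15) = -1/15*66 = -22/5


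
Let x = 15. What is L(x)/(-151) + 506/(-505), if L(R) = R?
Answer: -83981/76255 ≈ -1.1013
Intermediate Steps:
L(x)/(-151) + 506/(-505) = 15/(-151) + 506/(-505) = 15*(-1/151) + 506*(-1/505) = -15/151 - 506/505 = -83981/76255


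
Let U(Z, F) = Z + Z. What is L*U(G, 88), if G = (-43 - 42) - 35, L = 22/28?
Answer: -1320/7 ≈ -188.57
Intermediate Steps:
L = 11/14 (L = 22*(1/28) = 11/14 ≈ 0.78571)
G = -120 (G = -85 - 35 = -120)
U(Z, F) = 2*Z
L*U(G, 88) = 11*(2*(-120))/14 = (11/14)*(-240) = -1320/7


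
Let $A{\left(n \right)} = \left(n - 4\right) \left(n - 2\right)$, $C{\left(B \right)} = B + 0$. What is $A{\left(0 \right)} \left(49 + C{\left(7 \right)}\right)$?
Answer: $448$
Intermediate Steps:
$C{\left(B \right)} = B$
$A{\left(n \right)} = \left(-4 + n\right) \left(-2 + n\right)$
$A{\left(0 \right)} \left(49 + C{\left(7 \right)}\right) = \left(8 + 0^{2} - 0\right) \left(49 + 7\right) = \left(8 + 0 + 0\right) 56 = 8 \cdot 56 = 448$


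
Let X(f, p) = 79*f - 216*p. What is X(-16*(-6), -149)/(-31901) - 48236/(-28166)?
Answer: 209335574/449261783 ≈ 0.46595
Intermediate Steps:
X(f, p) = -216*p + 79*f
X(-16*(-6), -149)/(-31901) - 48236/(-28166) = (-216*(-149) + 79*(-16*(-6)))/(-31901) - 48236/(-28166) = (32184 + 79*96)*(-1/31901) - 48236*(-1/28166) = (32184 + 7584)*(-1/31901) + 24118/14083 = 39768*(-1/31901) + 24118/14083 = -39768/31901 + 24118/14083 = 209335574/449261783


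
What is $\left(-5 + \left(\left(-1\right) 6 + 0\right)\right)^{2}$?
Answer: $121$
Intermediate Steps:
$\left(-5 + \left(\left(-1\right) 6 + 0\right)\right)^{2} = \left(-5 + \left(-6 + 0\right)\right)^{2} = \left(-5 - 6\right)^{2} = \left(-11\right)^{2} = 121$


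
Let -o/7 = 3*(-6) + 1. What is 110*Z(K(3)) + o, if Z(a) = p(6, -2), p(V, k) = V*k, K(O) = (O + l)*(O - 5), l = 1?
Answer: -1201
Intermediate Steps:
K(O) = (1 + O)*(-5 + O) (K(O) = (O + 1)*(O - 5) = (1 + O)*(-5 + O))
o = 119 (o = -7*(3*(-6) + 1) = -7*(-18 + 1) = -7*(-17) = 119)
Z(a) = -12 (Z(a) = 6*(-2) = -12)
110*Z(K(3)) + o = 110*(-12) + 119 = -1320 + 119 = -1201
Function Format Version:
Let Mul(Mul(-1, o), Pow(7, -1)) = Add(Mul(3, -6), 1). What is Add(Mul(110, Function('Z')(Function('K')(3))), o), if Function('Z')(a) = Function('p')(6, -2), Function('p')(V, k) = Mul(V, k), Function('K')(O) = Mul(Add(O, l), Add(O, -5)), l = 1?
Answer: -1201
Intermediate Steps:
Function('K')(O) = Mul(Add(1, O), Add(-5, O)) (Function('K')(O) = Mul(Add(O, 1), Add(O, -5)) = Mul(Add(1, O), Add(-5, O)))
o = 119 (o = Mul(-7, Add(Mul(3, -6), 1)) = Mul(-7, Add(-18, 1)) = Mul(-7, -17) = 119)
Function('Z')(a) = -12 (Function('Z')(a) = Mul(6, -2) = -12)
Add(Mul(110, Function('Z')(Function('K')(3))), o) = Add(Mul(110, -12), 119) = Add(-1320, 119) = -1201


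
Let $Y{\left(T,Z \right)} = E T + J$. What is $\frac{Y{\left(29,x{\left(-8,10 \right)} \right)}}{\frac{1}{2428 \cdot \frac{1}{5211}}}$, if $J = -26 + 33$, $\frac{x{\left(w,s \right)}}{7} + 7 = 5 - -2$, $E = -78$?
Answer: $- \frac{5475140}{5211} \approx -1050.7$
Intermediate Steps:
$x{\left(w,s \right)} = 0$ ($x{\left(w,s \right)} = -49 + 7 \left(5 - -2\right) = -49 + 7 \left(5 + 2\right) = -49 + 7 \cdot 7 = -49 + 49 = 0$)
$J = 7$
$Y{\left(T,Z \right)} = 7 - 78 T$ ($Y{\left(T,Z \right)} = - 78 T + 7 = 7 - 78 T$)
$\frac{Y{\left(29,x{\left(-8,10 \right)} \right)}}{\frac{1}{2428 \cdot \frac{1}{5211}}} = \frac{7 - 2262}{\frac{1}{2428 \cdot \frac{1}{5211}}} = - \frac{2255}{\frac{1}{\frac{2428}{5211}}} = - \frac{2255}{\frac{5211}{2428}} = \left(-2255\right) \frac{2428}{5211} = - \frac{5475140}{5211}$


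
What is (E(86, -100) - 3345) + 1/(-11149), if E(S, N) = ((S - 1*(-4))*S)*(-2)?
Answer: -209879926/11149 ≈ -18825.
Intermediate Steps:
E(S, N) = -2*S*(4 + S) (E(S, N) = ((S + 4)*S)*(-2) = ((4 + S)*S)*(-2) = (S*(4 + S))*(-2) = -2*S*(4 + S))
(E(86, -100) - 3345) + 1/(-11149) = (-2*86*(4 + 86) - 3345) + 1/(-11149) = (-2*86*90 - 3345) - 1/11149 = (-15480 - 3345) - 1/11149 = -18825 - 1/11149 = -209879926/11149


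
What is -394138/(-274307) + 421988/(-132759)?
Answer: -5766263234/3310611183 ≈ -1.7418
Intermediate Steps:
-394138/(-274307) + 421988/(-132759) = -394138*(-1/274307) + 421988*(-1/132759) = 394138/274307 - 421988/132759 = -5766263234/3310611183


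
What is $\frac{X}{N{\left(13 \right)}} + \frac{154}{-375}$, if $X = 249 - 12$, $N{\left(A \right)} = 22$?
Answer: $\frac{85487}{8250} \approx 10.362$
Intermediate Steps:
$X = 237$
$\frac{X}{N{\left(13 \right)}} + \frac{154}{-375} = \frac{237}{22} + \frac{154}{-375} = 237 \cdot \frac{1}{22} + 154 \left(- \frac{1}{375}\right) = \frac{237}{22} - \frac{154}{375} = \frac{85487}{8250}$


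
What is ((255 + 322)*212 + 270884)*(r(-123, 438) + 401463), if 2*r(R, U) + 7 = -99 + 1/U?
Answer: 34566439596622/219 ≈ 1.5784e+11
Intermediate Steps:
r(R, U) = -53 + 1/(2*U) (r(R, U) = -7/2 + (-99 + 1/U)/2 = -7/2 + (-99/2 + 1/(2*U)) = -53 + 1/(2*U))
((255 + 322)*212 + 270884)*(r(-123, 438) + 401463) = ((255 + 322)*212 + 270884)*((-53 + (½)/438) + 401463) = (577*212 + 270884)*((-53 + (½)*(1/438)) + 401463) = (122324 + 270884)*((-53 + 1/876) + 401463) = 393208*(-46427/876 + 401463) = 393208*(351635161/876) = 34566439596622/219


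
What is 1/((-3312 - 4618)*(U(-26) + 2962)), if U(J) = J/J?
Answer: -1/23496590 ≈ -4.2559e-8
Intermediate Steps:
U(J) = 1
1/((-3312 - 4618)*(U(-26) + 2962)) = 1/((-3312 - 4618)*(1 + 2962)) = 1/(-7930*2963) = 1/(-23496590) = -1/23496590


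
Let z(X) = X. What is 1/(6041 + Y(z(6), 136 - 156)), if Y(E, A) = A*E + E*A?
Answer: 1/5801 ≈ 0.00017238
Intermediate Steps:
Y(E, A) = 2*A*E (Y(E, A) = A*E + A*E = 2*A*E)
1/(6041 + Y(z(6), 136 - 156)) = 1/(6041 + 2*(136 - 156)*6) = 1/(6041 + 2*(-20)*6) = 1/(6041 - 240) = 1/5801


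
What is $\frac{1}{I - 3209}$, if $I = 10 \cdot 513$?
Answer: $\frac{1}{1921} \approx 0.00052056$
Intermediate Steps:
$I = 5130$
$\frac{1}{I - 3209} = \frac{1}{5130 - 3209} = \frac{1}{1921}$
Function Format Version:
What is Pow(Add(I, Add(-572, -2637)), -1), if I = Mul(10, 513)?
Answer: Rational(1, 1921) ≈ 0.00052056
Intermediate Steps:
I = 5130
Pow(Add(I, Add(-572, -2637)), -1) = Pow(Add(5130, Add(-572, -2637)), -1) = Pow(Add(5130, -3209), -1) = Pow(1921, -1) = Rational(1, 1921)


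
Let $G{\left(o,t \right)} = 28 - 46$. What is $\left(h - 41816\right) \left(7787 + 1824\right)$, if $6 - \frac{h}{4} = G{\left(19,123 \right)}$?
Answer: $-400970920$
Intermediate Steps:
$G{\left(o,t \right)} = -18$ ($G{\left(o,t \right)} = 28 - 46 = -18$)
$h = 96$ ($h = 24 - -72 = 24 + 72 = 96$)
$\left(h - 41816\right) \left(7787 + 1824\right) = \left(96 - 41816\right) \left(7787 + 1824\right) = \left(-41720\right) 9611 = -400970920$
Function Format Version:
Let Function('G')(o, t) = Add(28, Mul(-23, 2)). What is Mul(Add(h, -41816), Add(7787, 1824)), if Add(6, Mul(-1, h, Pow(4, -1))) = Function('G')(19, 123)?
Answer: -400970920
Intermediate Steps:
Function('G')(o, t) = -18 (Function('G')(o, t) = Add(28, -46) = -18)
h = 96 (h = Add(24, Mul(-4, -18)) = Add(24, 72) = 96)
Mul(Add(h, -41816), Add(7787, 1824)) = Mul(Add(96, -41816), Add(7787, 1824)) = Mul(-41720, 9611) = -400970920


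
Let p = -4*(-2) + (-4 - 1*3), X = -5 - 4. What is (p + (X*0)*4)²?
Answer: 1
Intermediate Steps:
X = -9
p = 1 (p = 8 + (-4 - 3) = 8 - 7 = 1)
(p + (X*0)*4)² = (1 - 9*0*4)² = (1 + 0*4)² = (1 + 0)² = 1² = 1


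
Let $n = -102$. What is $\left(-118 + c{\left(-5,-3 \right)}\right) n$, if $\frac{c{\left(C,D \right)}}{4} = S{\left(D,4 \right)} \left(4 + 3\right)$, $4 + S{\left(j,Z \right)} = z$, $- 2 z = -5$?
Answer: $16320$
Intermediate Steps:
$z = \frac{5}{2}$ ($z = \left(- \frac{1}{2}\right) \left(-5\right) = \frac{5}{2} \approx 2.5$)
$S{\left(j,Z \right)} = - \frac{3}{2}$ ($S{\left(j,Z \right)} = -4 + \frac{5}{2} = - \frac{3}{2}$)
$c{\left(C,D \right)} = -42$ ($c{\left(C,D \right)} = 4 \left(- \frac{3 \left(4 + 3\right)}{2}\right) = 4 \left(\left(- \frac{3}{2}\right) 7\right) = 4 \left(- \frac{21}{2}\right) = -42$)
$\left(-118 + c{\left(-5,-3 \right)}\right) n = \left(-118 - 42\right) \left(-102\right) = \left(-160\right) \left(-102\right) = 16320$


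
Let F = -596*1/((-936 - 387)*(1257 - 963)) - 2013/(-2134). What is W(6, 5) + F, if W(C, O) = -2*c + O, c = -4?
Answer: 526128917/37729314 ≈ 13.945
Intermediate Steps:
W(C, O) = 8 + O (W(C, O) = -2*(-4) + O = 8 + O)
F = 35647835/37729314 (F = -596/((-1323*294)) - 2013*(-1/2134) = -596/(-388962) + 183/194 = -596*(-1/388962) + 183/194 = 298/194481 + 183/194 = 35647835/37729314 ≈ 0.94483)
W(6, 5) + F = (8 + 5) + 35647835/37729314 = 13 + 35647835/37729314 = 526128917/37729314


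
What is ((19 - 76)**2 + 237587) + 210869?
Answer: 451705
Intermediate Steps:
((19 - 76)**2 + 237587) + 210869 = ((-57)**2 + 237587) + 210869 = (3249 + 237587) + 210869 = 240836 + 210869 = 451705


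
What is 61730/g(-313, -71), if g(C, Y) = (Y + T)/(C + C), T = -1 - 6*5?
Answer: 19321490/51 ≈ 3.7885e+5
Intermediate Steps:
T = -31 (T = -1 - 30 = -31)
g(C, Y) = (-31 + Y)/(2*C) (g(C, Y) = (Y - 31)/(C + C) = (-31 + Y)/((2*C)) = (-31 + Y)*(1/(2*C)) = (-31 + Y)/(2*C))
61730/g(-313, -71) = 61730/(((½)*(-31 - 71)/(-313))) = 61730/(((½)*(-1/313)*(-102))) = 61730/(51/313) = 61730*(313/51) = 19321490/51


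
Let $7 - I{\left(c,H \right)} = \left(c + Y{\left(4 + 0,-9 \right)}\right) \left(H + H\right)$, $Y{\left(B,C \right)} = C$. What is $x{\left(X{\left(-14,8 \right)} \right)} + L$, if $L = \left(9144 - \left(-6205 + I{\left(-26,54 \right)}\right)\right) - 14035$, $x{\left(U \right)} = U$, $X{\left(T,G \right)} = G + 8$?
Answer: $-2457$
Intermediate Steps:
$X{\left(T,G \right)} = 8 + G$
$I{\left(c,H \right)} = 7 - 2 H \left(-9 + c\right)$ ($I{\left(c,H \right)} = 7 - \left(c - 9\right) \left(H + H\right) = 7 - \left(-9 + c\right) 2 H = 7 - 2 H \left(-9 + c\right)$)
$L = -2473$ ($L = \left(9144 - \left(-6198 + 972 - 108 \left(-26\right)\right)\right) - 14035 = \left(9144 + \left(6205 - \left(7 + 972 + 2808\right)\right)\right) - 14035 = \left(9144 + \left(6205 - 3787\right)\right) - 14035 = \left(9144 + 2418\right) - 14035 = 11562 - 14035 = -2473$)
$x{\left(X{\left(-14,8 \right)} \right)} + L = \left(8 + 8\right) - 2473 = 16 - 2473 = -2457$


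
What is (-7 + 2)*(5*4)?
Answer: -100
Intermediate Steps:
(-7 + 2)*(5*4) = -5*20 = -100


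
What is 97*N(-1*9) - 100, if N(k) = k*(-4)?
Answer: 3392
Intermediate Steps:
N(k) = -4*k
97*N(-1*9) - 100 = 97*(-(-4)*9) - 100 = 97*(-4*(-9)) - 100 = 97*36 - 100 = 3492 - 100 = 3392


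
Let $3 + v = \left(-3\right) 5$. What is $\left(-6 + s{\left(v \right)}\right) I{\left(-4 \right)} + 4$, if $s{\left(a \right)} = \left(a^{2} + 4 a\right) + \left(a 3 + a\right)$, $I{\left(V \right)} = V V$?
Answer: $2788$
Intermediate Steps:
$v = -18$ ($v = -3 - 15 = -18$)
$I{\left(V \right)} = V^{2}$
$s{\left(a \right)} = a^{2} + 8 a$ ($s{\left(a \right)} = \left(a^{2} + 4 a\right) + \left(3 a + a\right) = \left(a^{2} + 4 a\right) + 4 a = a^{2} + 8 a$)
$\left(-6 + s{\left(v \right)}\right) I{\left(-4 \right)} + 4 = \left(-6 - 18 \left(8 - 18\right)\right) \left(-4\right)^{2} + 4 = \left(-6 - -180\right) 16 + 4 = \left(-6 + 180\right) 16 + 4 = 174 \cdot 16 + 4 = 2784 + 4 = 2788$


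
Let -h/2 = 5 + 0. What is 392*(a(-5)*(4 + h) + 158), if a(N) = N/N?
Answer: 59584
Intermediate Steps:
a(N) = 1
h = -10 (h = -2*(5 + 0) = -2*5 = -10)
392*(a(-5)*(4 + h) + 158) = 392*(1*(4 - 10) + 158) = 392*(1*(-6) + 158) = 392*(-6 + 158) = 392*152 = 59584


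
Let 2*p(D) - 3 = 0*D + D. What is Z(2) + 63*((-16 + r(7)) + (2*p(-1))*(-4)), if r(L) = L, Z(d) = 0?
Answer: -1071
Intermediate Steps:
p(D) = 3/2 + D/2 (p(D) = 3/2 + (0*D + D)/2 = 3/2 + (0 + D)/2 = 3/2 + D/2)
Z(2) + 63*((-16 + r(7)) + (2*p(-1))*(-4)) = 0 + 63*((-16 + 7) + (2*(3/2 + (1/2)*(-1)))*(-4)) = 0 + 63*(-9 + (2*(3/2 - 1/2))*(-4)) = 0 + 63*(-9 + (2*1)*(-4)) = 0 + 63*(-9 + 2*(-4)) = 0 + 63*(-9 - 8) = 0 + 63*(-17) = 0 - 1071 = -1071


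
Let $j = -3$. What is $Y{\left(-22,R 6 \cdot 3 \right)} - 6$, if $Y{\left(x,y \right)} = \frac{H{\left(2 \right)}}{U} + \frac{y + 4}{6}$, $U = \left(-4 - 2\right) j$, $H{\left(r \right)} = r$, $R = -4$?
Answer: $- \frac{155}{9} \approx -17.222$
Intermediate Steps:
$U = 18$ ($U = \left(-4 - 2\right) \left(-3\right) = \left(-6\right) \left(-3\right) = 18$)
$Y{\left(x,y \right)} = \frac{7}{9} + \frac{y}{6}$ ($Y{\left(x,y \right)} = \frac{2}{18} + \frac{y + 4}{6} = 2 \cdot \frac{1}{18} + \left(4 + y\right) \frac{1}{6} = \frac{1}{9} + \left(\frac{2}{3} + \frac{y}{6}\right) = \frac{7}{9} + \frac{y}{6}$)
$Y{\left(-22,R 6 \cdot 3 \right)} - 6 = \left(\frac{7}{9} + \frac{\left(-4\right) 6 \cdot 3}{6}\right) - 6 = \left(\frac{7}{9} + \frac{\left(-24\right) 3}{6}\right) - 6 = \left(\frac{7}{9} + \frac{1}{6} \left(-72\right)\right) - 6 = \left(\frac{7}{9} - 12\right) - 6 = - \frac{101}{9} - 6 = - \frac{155}{9}$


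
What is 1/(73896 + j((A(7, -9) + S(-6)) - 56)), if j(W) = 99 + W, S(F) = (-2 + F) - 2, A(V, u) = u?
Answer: 1/73920 ≈ 1.3528e-5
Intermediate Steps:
S(F) = -4 + F
1/(73896 + j((A(7, -9) + S(-6)) - 56)) = 1/(73896 + (99 + ((-9 + (-4 - 6)) - 56))) = 1/(73896 + (99 + ((-9 - 10) - 56))) = 1/(73896 + (99 + (-19 - 56))) = 1/(73896 + (99 - 75)) = 1/(73896 + 24) = 1/73920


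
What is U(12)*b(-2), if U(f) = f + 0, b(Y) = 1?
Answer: 12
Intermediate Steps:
U(f) = f
U(12)*b(-2) = 12*1 = 12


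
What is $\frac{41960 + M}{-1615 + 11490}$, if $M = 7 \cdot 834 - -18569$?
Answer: $\frac{66367}{9875} \approx 6.7207$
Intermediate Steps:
$M = 24407$ ($M = 5838 + 18569 = 24407$)
$\frac{41960 + M}{-1615 + 11490} = \frac{41960 + 24407}{-1615 + 11490} = \frac{66367}{9875}$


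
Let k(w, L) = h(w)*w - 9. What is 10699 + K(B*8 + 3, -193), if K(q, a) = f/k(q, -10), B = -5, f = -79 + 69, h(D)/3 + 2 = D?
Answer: 4621967/432 ≈ 10699.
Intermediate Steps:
h(D) = -6 + 3*D
k(w, L) = -9 + w*(-6 + 3*w) (k(w, L) = (-6 + 3*w)*w - 9 = w*(-6 + 3*w) - 9 = -9 + w*(-6 + 3*w))
f = -10
K(q, a) = -10/(-9 + 3*q*(-2 + q))
10699 + K(B*8 + 3, -193) = 10699 - 10/(-9 + 3*(-5*8 + 3)*(-2 + (-5*8 + 3))) = 10699 - 10/(-9 + 3*(-40 + 3)*(-2 + (-40 + 3))) = 10699 - 10/(-9 + 3*(-37)*(-2 - 37)) = 10699 - 10/(-9 + 3*(-37)*(-39)) = 10699 - 10/(-9 + 4329) = 10699 - 10/4320 = 10699 - 10*1/4320 = 10699 - 1/432 = 4621967/432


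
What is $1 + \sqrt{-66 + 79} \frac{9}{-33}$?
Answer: $1 - \frac{3 \sqrt{13}}{11} \approx 0.016668$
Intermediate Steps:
$1 + \sqrt{-66 + 79} \frac{9}{-33} = 1 + \sqrt{13} \cdot 9 \left(- \frac{1}{33}\right) = 1 + \sqrt{13} \left(- \frac{3}{11}\right) = 1 - \frac{3 \sqrt{13}}{11}$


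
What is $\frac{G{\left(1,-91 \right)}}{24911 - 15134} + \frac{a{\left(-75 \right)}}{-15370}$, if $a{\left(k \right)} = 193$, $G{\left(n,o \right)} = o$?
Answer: $- \frac{3285631}{150272490} \approx -0.021864$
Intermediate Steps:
$\frac{G{\left(1,-91 \right)}}{24911 - 15134} + \frac{a{\left(-75 \right)}}{-15370} = - \frac{91}{24911 - 15134} + \frac{193}{-15370} = - \frac{91}{24911 - 15134} + 193 \left(- \frac{1}{15370}\right) = - \frac{91}{9777} - \frac{193}{15370} = - \frac{3285631}{150272490}$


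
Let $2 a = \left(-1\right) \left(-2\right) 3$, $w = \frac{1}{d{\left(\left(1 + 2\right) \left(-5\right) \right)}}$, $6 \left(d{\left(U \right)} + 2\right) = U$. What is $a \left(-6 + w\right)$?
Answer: $- \frac{56}{3} \approx -18.667$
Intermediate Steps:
$d{\left(U \right)} = -2 + \frac{U}{6}$
$w = - \frac{2}{9}$ ($w = \frac{1}{-2 + \frac{\left(1 + 2\right) \left(-5\right)}{6}} = \frac{1}{-2 + \frac{3 \left(-5\right)}{6}} = \frac{1}{-2 + \frac{1}{6} \left(-15\right)} = \frac{1}{-2 - \frac{5}{2}} = \frac{1}{- \frac{9}{2}} = - \frac{2}{9} \approx -0.22222$)
$a = 3$ ($a = \frac{\left(-1\right) \left(-2\right) 3}{2} = \frac{2 \cdot 3}{2} = \frac{1}{2} \cdot 6 = 3$)
$a \left(-6 + w\right) = 3 \left(-6 - \frac{2}{9}\right) = 3 \left(- \frac{56}{9}\right) = - \frac{56}{3}$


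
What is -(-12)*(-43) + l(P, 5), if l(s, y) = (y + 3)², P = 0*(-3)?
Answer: -452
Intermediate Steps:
P = 0
l(s, y) = (3 + y)²
-(-12)*(-43) + l(P, 5) = -(-12)*(-43) + (3 + 5)² = -4*(-3)*(-43) + 8² = 12*(-43) + 64 = -516 + 64 = -452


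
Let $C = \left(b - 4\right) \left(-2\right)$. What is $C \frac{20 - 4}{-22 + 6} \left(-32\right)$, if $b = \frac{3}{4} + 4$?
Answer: $-48$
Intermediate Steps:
$b = \frac{19}{4}$ ($b = 3 \cdot \frac{1}{4} + 4 = \frac{3}{4} + 4 = \frac{19}{4} \approx 4.75$)
$C = - \frac{3}{2}$ ($C = \left(\frac{19}{4} - 4\right) \left(-2\right) = \frac{3}{4} \left(-2\right) = - \frac{3}{2} \approx -1.5$)
$C \frac{20 - 4}{-22 + 6} \left(-32\right) = - \frac{3 \frac{20 - 4}{-22 + 6}}{2} \left(-32\right) = - \frac{3 \frac{16}{-16}}{2} \left(-32\right) = - \frac{3 \cdot 16 \left(- \frac{1}{16}\right)}{2} \left(-32\right) = \left(- \frac{3}{2}\right) \left(-1\right) \left(-32\right) = \frac{3}{2} \left(-32\right) = -48$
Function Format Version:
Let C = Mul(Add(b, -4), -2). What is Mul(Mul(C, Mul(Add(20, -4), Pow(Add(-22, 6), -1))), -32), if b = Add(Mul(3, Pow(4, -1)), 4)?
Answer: -48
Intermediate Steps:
b = Rational(19, 4) (b = Add(Mul(3, Rational(1, 4)), 4) = Add(Rational(3, 4), 4) = Rational(19, 4) ≈ 4.7500)
C = Rational(-3, 2) (C = Mul(Add(Rational(19, 4), -4), -2) = Mul(Rational(3, 4), -2) = Rational(-3, 2) ≈ -1.5000)
Mul(Mul(C, Mul(Add(20, -4), Pow(Add(-22, 6), -1))), -32) = Mul(Mul(Rational(-3, 2), Mul(Add(20, -4), Pow(Add(-22, 6), -1))), -32) = Mul(Mul(Rational(-3, 2), Mul(16, Pow(-16, -1))), -32) = Mul(Mul(Rational(-3, 2), Mul(16, Rational(-1, 16))), -32) = Mul(Mul(Rational(-3, 2), -1), -32) = Mul(Rational(3, 2), -32) = -48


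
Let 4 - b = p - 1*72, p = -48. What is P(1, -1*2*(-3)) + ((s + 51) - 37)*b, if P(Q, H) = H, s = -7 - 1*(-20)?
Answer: 3354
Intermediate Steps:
s = 13 (s = -7 + 20 = 13)
b = 124 (b = 4 - (-48 - 1*72) = 4 - (-48 - 72) = 4 - 1*(-120) = 4 + 120 = 124)
P(1, -1*2*(-3)) + ((s + 51) - 37)*b = -1*2*(-3) + ((13 + 51) - 37)*124 = -2*(-3) + (64 - 37)*124 = 6 + 27*124 = 6 + 3348 = 3354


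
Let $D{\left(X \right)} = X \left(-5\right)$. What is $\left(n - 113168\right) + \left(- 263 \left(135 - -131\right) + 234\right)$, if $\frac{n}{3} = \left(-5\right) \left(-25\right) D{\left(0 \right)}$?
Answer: $-182892$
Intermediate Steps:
$D{\left(X \right)} = - 5 X$
$n = 0$ ($n = 3 \left(-5\right) \left(-25\right) \left(\left(-5\right) 0\right) = 3 \cdot 125 \cdot 0 = 3 \cdot 0 = 0$)
$\left(n - 113168\right) + \left(- 263 \left(135 - -131\right) + 234\right) = \left(0 - 113168\right) + \left(- 263 \left(135 - -131\right) + 234\right) = -113168 + \left(- 263 \left(135 + 131\right) + 234\right) = -113168 + \left(\left(-263\right) 266 + 234\right) = -113168 + \left(-69958 + 234\right) = -113168 - 69724 = -182892$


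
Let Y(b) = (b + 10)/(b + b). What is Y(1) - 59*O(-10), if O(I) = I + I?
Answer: 2371/2 ≈ 1185.5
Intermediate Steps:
O(I) = 2*I
Y(b) = (10 + b)/(2*b) (Y(b) = (10 + b)/((2*b)) = (10 + b)*(1/(2*b)) = (10 + b)/(2*b))
Y(1) - 59*O(-10) = (1/2)*(10 + 1)/1 - 118*(-10) = (1/2)*1*11 - 59*(-20) = 11/2 + 1180 = 2371/2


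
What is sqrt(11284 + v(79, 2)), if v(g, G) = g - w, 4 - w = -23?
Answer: 2*sqrt(2834) ≈ 106.47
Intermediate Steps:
w = 27 (w = 4 - 1*(-23) = 4 + 23 = 27)
v(g, G) = -27 + g (v(g, G) = g - 1*27 = g - 27 = -27 + g)
sqrt(11284 + v(79, 2)) = sqrt(11284 + (-27 + 79)) = sqrt(11284 + 52) = sqrt(11336) = 2*sqrt(2834)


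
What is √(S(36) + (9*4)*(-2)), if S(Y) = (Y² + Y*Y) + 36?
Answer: 6*√71 ≈ 50.557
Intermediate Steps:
S(Y) = 36 + 2*Y² (S(Y) = (Y² + Y²) + 36 = 2*Y² + 36 = 36 + 2*Y²)
√(S(36) + (9*4)*(-2)) = √((36 + 2*36²) + (9*4)*(-2)) = √((36 + 2*1296) + 36*(-2)) = √((36 + 2592) - 72) = √(2628 - 72) = √2556 = 6*√71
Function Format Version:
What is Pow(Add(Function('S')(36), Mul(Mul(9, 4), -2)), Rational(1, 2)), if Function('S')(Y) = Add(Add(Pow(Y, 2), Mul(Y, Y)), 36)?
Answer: Mul(6, Pow(71, Rational(1, 2))) ≈ 50.557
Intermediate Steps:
Function('S')(Y) = Add(36, Mul(2, Pow(Y, 2))) (Function('S')(Y) = Add(Add(Pow(Y, 2), Pow(Y, 2)), 36) = Add(Mul(2, Pow(Y, 2)), 36) = Add(36, Mul(2, Pow(Y, 2))))
Pow(Add(Function('S')(36), Mul(Mul(9, 4), -2)), Rational(1, 2)) = Pow(Add(Add(36, Mul(2, Pow(36, 2))), Mul(Mul(9, 4), -2)), Rational(1, 2)) = Pow(Add(Add(36, Mul(2, 1296)), Mul(36, -2)), Rational(1, 2)) = Pow(Add(Add(36, 2592), -72), Rational(1, 2)) = Pow(Add(2628, -72), Rational(1, 2)) = Pow(2556, Rational(1, 2)) = Mul(6, Pow(71, Rational(1, 2)))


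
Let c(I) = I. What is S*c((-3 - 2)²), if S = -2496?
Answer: -62400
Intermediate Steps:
S*c((-3 - 2)²) = -2496*(-3 - 2)² = -2496*(-5)² = -2496*25 = -62400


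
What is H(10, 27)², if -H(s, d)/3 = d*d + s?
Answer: 4915089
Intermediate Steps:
H(s, d) = -3*s - 3*d² (H(s, d) = -3*(d*d + s) = -3*(d² + s) = -3*(s + d²) = -3*s - 3*d²)
H(10, 27)² = (-3*10 - 3*27²)² = (-30 - 3*729)² = (-30 - 2187)² = (-2217)² = 4915089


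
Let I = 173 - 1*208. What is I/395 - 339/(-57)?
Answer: 8794/1501 ≈ 5.8588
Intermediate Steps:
I = -35 (I = 173 - 208 = -35)
I/395 - 339/(-57) = -35/395 - 339/(-57) = -35*1/395 - 339*(-1/57) = -7/79 + 113/19 = 8794/1501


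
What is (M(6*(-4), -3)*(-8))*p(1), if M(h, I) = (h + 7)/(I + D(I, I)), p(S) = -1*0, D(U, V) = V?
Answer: 0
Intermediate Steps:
p(S) = 0
M(h, I) = (7 + h)/(2*I) (M(h, I) = (h + 7)/(I + I) = (7 + h)/((2*I)) = (7 + h)*(1/(2*I)) = (7 + h)/(2*I))
(M(6*(-4), -3)*(-8))*p(1) = (((1/2)*(7 + 6*(-4))/(-3))*(-8))*0 = (((1/2)*(-1/3)*(7 - 24))*(-8))*0 = (((1/2)*(-1/3)*(-17))*(-8))*0 = ((17/6)*(-8))*0 = -68/3*0 = 0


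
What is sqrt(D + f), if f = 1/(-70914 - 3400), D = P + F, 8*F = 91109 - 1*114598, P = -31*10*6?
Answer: I*sqrt(105947755896218)/148628 ≈ 69.254*I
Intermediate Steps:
P = -1860 (P = -310*6 = -1860)
F = -23489/8 (F = (91109 - 1*114598)/8 = (91109 - 114598)/8 = (1/8)*(-23489) = -23489/8 ≈ -2936.1)
D = -38369/8 (D = -1860 - 23489/8 = -38369/8 ≈ -4796.1)
f = -1/74314 (f = 1/(-74314) = -1/74314 ≈ -1.3456e-5)
sqrt(D + f) = sqrt(-38369/8 - 1/74314) = sqrt(-1425676937/297256) = I*sqrt(105947755896218)/148628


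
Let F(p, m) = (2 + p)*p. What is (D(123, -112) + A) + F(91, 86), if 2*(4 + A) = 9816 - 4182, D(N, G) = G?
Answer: 11164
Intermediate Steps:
A = 2813 (A = -4 + (9816 - 4182)/2 = -4 + (1/2)*5634 = -4 + 2817 = 2813)
F(p, m) = p*(2 + p)
(D(123, -112) + A) + F(91, 86) = (-112 + 2813) + 91*(2 + 91) = 2701 + 91*93 = 2701 + 8463 = 11164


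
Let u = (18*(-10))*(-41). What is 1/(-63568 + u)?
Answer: -1/56188 ≈ -1.7797e-5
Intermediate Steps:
u = 7380 (u = -180*(-41) = 7380)
1/(-63568 + u) = 1/(-63568 + 7380) = 1/(-56188) = -1/56188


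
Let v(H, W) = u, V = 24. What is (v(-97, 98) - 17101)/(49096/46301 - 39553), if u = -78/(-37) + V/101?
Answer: 2958526064971/6843547012109 ≈ 0.43231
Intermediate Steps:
u = 8766/3737 (u = -78/(-37) + 24/101 = -78*(-1/37) + 24*(1/101) = 78/37 + 24/101 = 8766/3737 ≈ 2.3457)
v(H, W) = 8766/3737
(v(-97, 98) - 17101)/(49096/46301 - 39553) = (8766/3737 - 17101)/(49096/46301 - 39553) = -63897671/(3737*(49096*(1/46301) - 39553)) = -63897671/(3737*(49096/46301 - 39553)) = -63897671/(3737*(-1831294357/46301)) = -63897671/3737*(-46301/1831294357) = 2958526064971/6843547012109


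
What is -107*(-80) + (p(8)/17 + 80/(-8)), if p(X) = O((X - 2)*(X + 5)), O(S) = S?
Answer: 145428/17 ≈ 8554.6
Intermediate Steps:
p(X) = (-2 + X)*(5 + X) (p(X) = (X - 2)*(X + 5) = (-2 + X)*(5 + X))
-107*(-80) + (p(8)/17 + 80/(-8)) = -107*(-80) + ((-10 + 8**2 + 3*8)/17 + 80/(-8)) = 8560 + ((-10 + 64 + 24)*(1/17) + 80*(-1/8)) = 8560 + (78*(1/17) - 10) = 8560 + (78/17 - 10) = 8560 - 92/17 = 145428/17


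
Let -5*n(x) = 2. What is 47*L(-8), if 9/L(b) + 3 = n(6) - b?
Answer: 2115/23 ≈ 91.957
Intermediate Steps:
n(x) = -2/5 (n(x) = -1/5*2 = -2/5)
L(b) = 9/(-17/5 - b) (L(b) = 9/(-3 + (-2/5 - b)) = 9/(-17/5 - b))
47*L(-8) = 47*(-45/(17 + 5*(-8))) = 47*(-45/(17 - 40)) = 47*(-45/(-23)) = 47*(-45*(-1/23)) = 47*(45/23) = 2115/23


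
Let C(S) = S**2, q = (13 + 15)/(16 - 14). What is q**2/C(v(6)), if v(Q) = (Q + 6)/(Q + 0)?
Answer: 49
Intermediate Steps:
q = 14 (q = 28/2 = 28*(1/2) = 14)
v(Q) = (6 + Q)/Q
q**2/C(v(6)) = 14**2/(((6 + 6)/6)**2) = 196/(((1/6)*12)**2) = 196/(2**2) = 196/4 = 196*(1/4) = 49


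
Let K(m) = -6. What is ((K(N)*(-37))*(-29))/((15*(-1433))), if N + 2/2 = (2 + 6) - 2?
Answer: 2146/7165 ≈ 0.29951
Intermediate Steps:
N = 5 (N = -1 + ((2 + 6) - 2) = -1 + (8 - 2) = -1 + 6 = 5)
((K(N)*(-37))*(-29))/((15*(-1433))) = (-6*(-37)*(-29))/((15*(-1433))) = (222*(-29))/(-21495) = -6438*(-1/21495) = 2146/7165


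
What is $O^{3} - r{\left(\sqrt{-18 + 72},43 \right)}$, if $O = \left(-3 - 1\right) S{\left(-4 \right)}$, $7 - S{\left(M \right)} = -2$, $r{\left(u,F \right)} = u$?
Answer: $-46656 - 3 \sqrt{6} \approx -46663.0$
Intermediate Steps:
$S{\left(M \right)} = 9$ ($S{\left(M \right)} = 7 - -2 = 7 + 2 = 9$)
$O = -36$ ($O = \left(-3 - 1\right) 9 = \left(-4\right) 9 = -36$)
$O^{3} - r{\left(\sqrt{-18 + 72},43 \right)} = \left(-36\right)^{3} - \sqrt{-18 + 72} = -46656 - \sqrt{54} = -46656 - 3 \sqrt{6}$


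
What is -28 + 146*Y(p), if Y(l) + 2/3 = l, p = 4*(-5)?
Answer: -9136/3 ≈ -3045.3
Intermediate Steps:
p = -20
Y(l) = -2/3 + l
-28 + 146*Y(p) = -28 + 146*(-2/3 - 20) = -28 + 146*(-62/3) = -28 - 9052/3 = -9136/3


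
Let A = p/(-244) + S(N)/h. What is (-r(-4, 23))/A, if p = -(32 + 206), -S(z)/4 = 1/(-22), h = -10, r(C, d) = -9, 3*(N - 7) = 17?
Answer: 20130/2141 ≈ 9.4021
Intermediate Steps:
N = 38/3 (N = 7 + (⅓)*17 = 7 + 17/3 = 38/3 ≈ 12.667)
S(z) = 2/11 (S(z) = -4/(-22) = -4*(-1/22) = 2/11)
p = -238 (p = -1*238 = -238)
A = 6423/6710 (A = -238/(-244) + (2/11)/(-10) = -238*(-1/244) + (2/11)*(-⅒) = 119/122 - 1/55 = 6423/6710 ≈ 0.95723)
(-r(-4, 23))/A = (-1*(-9))/(6423/6710) = 9*(6710/6423) = 20130/2141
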